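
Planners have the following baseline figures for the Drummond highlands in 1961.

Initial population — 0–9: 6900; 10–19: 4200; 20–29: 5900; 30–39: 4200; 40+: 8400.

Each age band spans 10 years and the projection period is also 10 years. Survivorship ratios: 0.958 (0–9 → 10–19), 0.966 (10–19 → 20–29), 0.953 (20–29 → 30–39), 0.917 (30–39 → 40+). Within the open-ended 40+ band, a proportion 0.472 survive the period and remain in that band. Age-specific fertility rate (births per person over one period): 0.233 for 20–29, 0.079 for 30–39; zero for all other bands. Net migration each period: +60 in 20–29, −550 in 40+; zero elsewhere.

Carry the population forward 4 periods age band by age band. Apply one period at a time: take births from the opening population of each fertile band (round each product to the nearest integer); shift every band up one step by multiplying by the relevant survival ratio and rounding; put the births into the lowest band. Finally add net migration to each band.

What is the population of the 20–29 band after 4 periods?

1358

— Period 1 —
Births: 5900 × 0.233 = 1375, 4200 × 0.079 = 332 → total 1707
10–19: 6900 × 0.958 = 6610
20–29: 4200 × 0.966 = 4057
30–39: 5900 × 0.953 = 5623
40+: 4200 × 0.917 + 8400 × 0.472 = 3851 + 3965 = 7816
Net migration: 20–29 + 60 → 4117; 40+ − 550 → 7266
Population now: 0–9=1707, 10–19=6610, 20–29=4117, 30–39=5623, 40+=7266
— Period 2 —
Births: 4117 × 0.233 = 959, 5623 × 0.079 = 444 → total 1403
10–19: 1707 × 0.958 = 1635
20–29: 6610 × 0.966 = 6385
30–39: 4117 × 0.953 = 3924
40+: 5623 × 0.917 + 7266 × 0.472 = 5156 + 3430 = 8586
Net migration: 20–29 + 60 → 6445; 40+ − 550 → 8036
Population now: 0–9=1403, 10–19=1635, 20–29=6445, 30–39=3924, 40+=8036
— Period 3 —
Births: 6445 × 0.233 = 1502, 3924 × 0.079 = 310 → total 1812
10–19: 1403 × 0.958 = 1344
20–29: 1635 × 0.966 = 1579
30–39: 6445 × 0.953 = 6142
40+: 3924 × 0.917 + 8036 × 0.472 = 3598 + 3793 = 7391
Net migration: 20–29 + 60 → 1639; 40+ − 550 → 6841
Population now: 0–9=1812, 10–19=1344, 20–29=1639, 30–39=6142, 40+=6841
— Period 4 —
Births: 1639 × 0.233 = 382, 6142 × 0.079 = 485 → total 867
10–19: 1812 × 0.958 = 1736
20–29: 1344 × 0.966 = 1298
30–39: 1639 × 0.953 = 1562
40+: 6142 × 0.917 + 6841 × 0.472 = 5632 + 3229 = 8861
Net migration: 20–29 + 60 → 1358; 40+ − 550 → 8311
Population now: 0–9=867, 10–19=1736, 20–29=1358, 30–39=1562, 40+=8311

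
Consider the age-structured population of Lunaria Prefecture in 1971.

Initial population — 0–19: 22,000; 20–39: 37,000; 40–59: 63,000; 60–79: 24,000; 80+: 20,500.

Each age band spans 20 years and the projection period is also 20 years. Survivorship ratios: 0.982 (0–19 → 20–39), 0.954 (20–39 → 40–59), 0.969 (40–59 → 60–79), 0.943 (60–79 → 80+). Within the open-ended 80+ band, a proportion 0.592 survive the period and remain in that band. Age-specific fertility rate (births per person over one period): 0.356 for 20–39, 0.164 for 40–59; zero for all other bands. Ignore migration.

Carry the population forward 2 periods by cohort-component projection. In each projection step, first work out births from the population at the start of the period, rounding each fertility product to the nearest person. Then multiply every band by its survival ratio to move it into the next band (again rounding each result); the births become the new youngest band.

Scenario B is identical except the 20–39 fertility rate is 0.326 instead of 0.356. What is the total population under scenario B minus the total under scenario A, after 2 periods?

-1738

Call the bands 1 to 5, youngest first.
Period 1:
Births: 37000 × 0.356 = 13172 ; 63000 × 0.164 = 10332 → 23504
Band 2: 22000 × 0.982 = 21604
Band 3: 37000 × 0.954 = 35298
Band 4: 63000 × 0.969 = 61047
Band 5: 24000 × 0.943 + 20500 × 0.592 = 22632 + 12136 = 34768
Giving 23504 / 21604 / 35298 / 61047 / 34768.
Period 2:
Births: 21604 × 0.356 = 7691 ; 35298 × 0.164 = 5789 → 13480
Band 2: 23504 × 0.982 = 23081
Band 3: 21604 × 0.954 = 20610
Band 4: 35298 × 0.969 = 34204
Band 5: 61047 × 0.943 + 34768 × 0.592 = 57567 + 20583 = 78150
Giving 13480 / 23081 / 20610 / 34204 / 78150.
Scenario A total after 2 periods: 169525
Scenario B projection —
Period 1:
Births: 37000 × 0.326 = 12062 ; 63000 × 0.164 = 10332 → 22394
Band 2: 22000 × 0.982 = 21604
Band 3: 37000 × 0.954 = 35298
Band 4: 63000 × 0.969 = 61047
Band 5: 24000 × 0.943 + 20500 × 0.592 = 22632 + 12136 = 34768
Giving 22394 / 21604 / 35298 / 61047 / 34768.
Period 2:
Births: 21604 × 0.326 = 7043 ; 35298 × 0.164 = 5789 → 12832
Band 2: 22394 × 0.982 = 21991
Band 3: 21604 × 0.954 = 20610
Band 4: 35298 × 0.969 = 34204
Band 5: 61047 × 0.943 + 34768 × 0.592 = 57567 + 20583 = 78150
Giving 12832 / 21991 / 20610 / 34204 / 78150.
Scenario B total after 2 periods: 167787
Difference B − A = 167787 − 169525 = -1738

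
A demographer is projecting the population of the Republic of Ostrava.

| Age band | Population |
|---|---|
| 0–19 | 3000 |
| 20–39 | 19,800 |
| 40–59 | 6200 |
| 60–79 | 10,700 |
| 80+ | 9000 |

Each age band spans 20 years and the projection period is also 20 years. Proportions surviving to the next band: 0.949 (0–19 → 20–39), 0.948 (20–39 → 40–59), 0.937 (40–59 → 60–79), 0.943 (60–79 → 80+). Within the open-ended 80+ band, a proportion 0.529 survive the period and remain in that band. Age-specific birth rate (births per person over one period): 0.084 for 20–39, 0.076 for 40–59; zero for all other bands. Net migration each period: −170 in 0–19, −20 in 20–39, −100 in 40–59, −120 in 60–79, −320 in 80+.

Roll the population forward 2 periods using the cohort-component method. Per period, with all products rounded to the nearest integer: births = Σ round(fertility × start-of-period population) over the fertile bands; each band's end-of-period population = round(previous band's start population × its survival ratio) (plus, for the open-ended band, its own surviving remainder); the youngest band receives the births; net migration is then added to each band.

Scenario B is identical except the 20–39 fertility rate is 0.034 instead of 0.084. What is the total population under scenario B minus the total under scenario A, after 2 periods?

-1081

[period 1]
Births: 19800 × 0.084 = 1663, 6200 × 0.076 = 471 → 2134
20–39: 3000 × 0.949 = 2847
40–59: 19800 × 0.948 = 18770
60–79: 6200 × 0.937 = 5809
80+: 10700 × 0.943 + 9000 × 0.529 = 10090 + 4761 = 14851
Net migration: 0–19 − 170 → 1964; 20–39 − 20 → 2827; 40–59 − 100 → 18670; 60–79 − 120 → 5689; 80+ − 320 → 14531
End of period: [1964, 2827, 18670, 5689, 14531]
[period 2]
Births: 2827 × 0.084 = 237, 18670 × 0.076 = 1419 → 1656
20–39: 1964 × 0.949 = 1864
40–59: 2827 × 0.948 = 2680
60–79: 18670 × 0.937 = 17494
80+: 5689 × 0.943 + 14531 × 0.529 = 5365 + 7687 = 13052
Net migration: 0–19 − 170 → 1486; 20–39 − 20 → 1844; 40–59 − 100 → 2580; 60–79 − 120 → 17374; 80+ − 320 → 12732
End of period: [1486, 1844, 2580, 17374, 12732]
Scenario A total after 2 periods: 36016
Scenario B projection —
[period 1]
Births: 19800 × 0.034 = 673, 6200 × 0.076 = 471 → 1144
20–39: 3000 × 0.949 = 2847
40–59: 19800 × 0.948 = 18770
60–79: 6200 × 0.937 = 5809
80+: 10700 × 0.943 + 9000 × 0.529 = 10090 + 4761 = 14851
Net migration: 0–19 − 170 → 974; 20–39 − 20 → 2827; 40–59 − 100 → 18670; 60–79 − 120 → 5689; 80+ − 320 → 14531
End of period: [974, 2827, 18670, 5689, 14531]
[period 2]
Births: 2827 × 0.034 = 96, 18670 × 0.076 = 1419 → 1515
20–39: 974 × 0.949 = 924
40–59: 2827 × 0.948 = 2680
60–79: 18670 × 0.937 = 17494
80+: 5689 × 0.943 + 14531 × 0.529 = 5365 + 7687 = 13052
Net migration: 0–19 − 170 → 1345; 20–39 − 20 → 904; 40–59 − 100 → 2580; 60–79 − 120 → 17374; 80+ − 320 → 12732
End of period: [1345, 904, 2580, 17374, 12732]
Scenario B total after 2 periods: 34935
Difference B − A = 34935 − 36016 = -1081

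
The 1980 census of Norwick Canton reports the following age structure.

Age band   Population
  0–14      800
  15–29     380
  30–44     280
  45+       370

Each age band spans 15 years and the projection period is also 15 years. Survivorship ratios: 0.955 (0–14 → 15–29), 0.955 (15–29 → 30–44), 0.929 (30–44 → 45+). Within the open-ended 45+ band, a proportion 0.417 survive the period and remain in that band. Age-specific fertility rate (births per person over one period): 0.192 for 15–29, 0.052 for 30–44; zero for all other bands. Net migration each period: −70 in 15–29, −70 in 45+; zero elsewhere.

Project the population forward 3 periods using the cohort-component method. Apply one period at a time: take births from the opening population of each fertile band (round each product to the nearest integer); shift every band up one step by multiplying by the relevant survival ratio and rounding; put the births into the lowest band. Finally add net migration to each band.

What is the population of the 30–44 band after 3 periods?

[period 1]
Births: 380 * 0.192 = 73  |  280 * 0.052 = 15 → 88
15–29: 800 * 0.955 = 764
30–44: 380 * 0.955 = 363
45+: 280 * 0.929 + 370 * 0.417 = 260 + 154 = 414
Net migration: 15–29 − 70 → 694; 45+ − 70 → 344
End of period: [88, 694, 363, 344]
[period 2]
Births: 694 * 0.192 = 133  |  363 * 0.052 = 19 → 152
15–29: 88 * 0.955 = 84
30–44: 694 * 0.955 = 663
45+: 363 * 0.929 + 344 * 0.417 = 337 + 143 = 480
Net migration: 15–29 − 70 → 14; 45+ − 70 → 410
End of period: [152, 14, 663, 410]
[period 3]
Births: 14 * 0.192 = 3  |  663 * 0.052 = 34 → 37
15–29: 152 * 0.955 = 145
30–44: 14 * 0.955 = 13
45+: 663 * 0.929 + 410 * 0.417 = 616 + 171 = 787
Net migration: 15–29 − 70 → 75; 45+ − 70 → 717
End of period: [37, 75, 13, 717]

13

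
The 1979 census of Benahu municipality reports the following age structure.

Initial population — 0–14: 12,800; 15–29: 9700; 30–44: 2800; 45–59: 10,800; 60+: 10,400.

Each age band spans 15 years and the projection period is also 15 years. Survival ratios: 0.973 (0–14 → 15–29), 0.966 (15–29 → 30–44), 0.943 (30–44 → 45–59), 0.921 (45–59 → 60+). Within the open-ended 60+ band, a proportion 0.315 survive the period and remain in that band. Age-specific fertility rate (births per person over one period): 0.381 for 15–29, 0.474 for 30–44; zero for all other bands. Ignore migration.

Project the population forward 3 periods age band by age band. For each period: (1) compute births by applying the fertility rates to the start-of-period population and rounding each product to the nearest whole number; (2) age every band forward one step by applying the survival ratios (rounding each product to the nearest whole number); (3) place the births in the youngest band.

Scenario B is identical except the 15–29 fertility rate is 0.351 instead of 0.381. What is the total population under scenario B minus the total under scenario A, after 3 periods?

-884

Numbering the groups 1..5 from youngest to oldest:
— Period 1 —
Births: 9700 × 0.381 = 3696  |  2800 × 0.474 = 1327 ⇒ total 5023
Group 2: 12800 × 0.973 = 12454
Group 3: 9700 × 0.966 = 9370
Group 4: 2800 × 0.943 = 2640
Group 5: 10800 × 0.921 + 10400 × 0.315 = 9947 + 3276 = 13223
End of period: [5023, 12454, 9370, 2640, 13223]
— Period 2 —
Births: 12454 × 0.381 = 4745  |  9370 × 0.474 = 4441 ⇒ total 9186
Group 2: 5023 × 0.973 = 4887
Group 3: 12454 × 0.966 = 12031
Group 4: 9370 × 0.943 = 8836
Group 5: 2640 × 0.921 + 13223 × 0.315 = 2431 + 4165 = 6596
End of period: [9186, 4887, 12031, 8836, 6596]
— Period 3 —
Births: 4887 × 0.381 = 1862  |  12031 × 0.474 = 5703 ⇒ total 7565
Group 2: 9186 × 0.973 = 8938
Group 3: 4887 × 0.966 = 4721
Group 4: 12031 × 0.943 = 11345
Group 5: 8836 × 0.921 + 6596 × 0.315 = 8138 + 2078 = 10216
End of period: [7565, 8938, 4721, 11345, 10216]
Scenario A total after 3 periods: 42785
Scenario B projection —
— Period 1 —
Births: 9700 × 0.351 = 3405  |  2800 × 0.474 = 1327 ⇒ total 4732
Group 2: 12800 × 0.973 = 12454
Group 3: 9700 × 0.966 = 9370
Group 4: 2800 × 0.943 = 2640
Group 5: 10800 × 0.921 + 10400 × 0.315 = 9947 + 3276 = 13223
End of period: [4732, 12454, 9370, 2640, 13223]
— Period 2 —
Births: 12454 × 0.351 = 4371  |  9370 × 0.474 = 4441 ⇒ total 8812
Group 2: 4732 × 0.973 = 4604
Group 3: 12454 × 0.966 = 12031
Group 4: 9370 × 0.943 = 8836
Group 5: 2640 × 0.921 + 13223 × 0.315 = 2431 + 4165 = 6596
End of period: [8812, 4604, 12031, 8836, 6596]
— Period 3 —
Births: 4604 × 0.351 = 1616  |  12031 × 0.474 = 5703 ⇒ total 7319
Group 2: 8812 × 0.973 = 8574
Group 3: 4604 × 0.966 = 4447
Group 4: 12031 × 0.943 = 11345
Group 5: 8836 × 0.921 + 6596 × 0.315 = 8138 + 2078 = 10216
End of period: [7319, 8574, 4447, 11345, 10216]
Scenario B total after 3 periods: 41901
Difference B − A = 41901 − 42785 = -884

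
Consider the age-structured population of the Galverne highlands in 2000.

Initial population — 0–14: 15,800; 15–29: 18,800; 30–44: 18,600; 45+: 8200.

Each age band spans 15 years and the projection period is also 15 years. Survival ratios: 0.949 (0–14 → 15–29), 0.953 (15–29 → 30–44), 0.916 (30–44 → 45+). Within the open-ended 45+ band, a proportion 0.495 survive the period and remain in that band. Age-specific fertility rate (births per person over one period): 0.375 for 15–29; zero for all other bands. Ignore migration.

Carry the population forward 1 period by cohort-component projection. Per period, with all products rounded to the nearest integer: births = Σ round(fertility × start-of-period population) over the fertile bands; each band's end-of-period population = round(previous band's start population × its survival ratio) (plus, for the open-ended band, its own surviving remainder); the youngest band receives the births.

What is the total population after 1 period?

[period 1]
Births: 18800 × 0.375 = 7050
15–29: 15800 × 0.949 = 14994
30–44: 18800 × 0.953 = 17916
45+: 18600 × 0.916 + 8200 × 0.495 = 17038 + 4059 = 21097
→ [7050, 14994, 17916, 21097]
Total after period 1: 7050 + 14994 + 17916 + 21097 = 61057

61057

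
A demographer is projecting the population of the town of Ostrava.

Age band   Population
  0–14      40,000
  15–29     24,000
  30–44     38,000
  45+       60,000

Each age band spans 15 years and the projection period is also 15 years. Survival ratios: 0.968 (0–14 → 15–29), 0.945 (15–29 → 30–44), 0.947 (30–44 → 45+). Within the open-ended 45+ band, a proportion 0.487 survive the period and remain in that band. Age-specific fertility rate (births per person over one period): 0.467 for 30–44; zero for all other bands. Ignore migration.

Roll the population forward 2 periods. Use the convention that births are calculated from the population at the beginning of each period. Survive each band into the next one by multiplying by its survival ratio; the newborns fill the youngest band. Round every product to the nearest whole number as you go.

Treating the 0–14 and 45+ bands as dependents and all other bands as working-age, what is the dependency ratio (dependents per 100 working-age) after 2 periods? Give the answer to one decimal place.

(Groups numbered youngest = 1 to oldest = 4.)
[period 1]
Births: 38000 × 0.467 = 17746
Group 2: 40000 × 0.968 = 38720
Group 3: 24000 × 0.945 = 22680
Group 4: 38000 × 0.947 + 60000 × 0.487 = 35986 + 29220 = 65206
End of period: [17746, 38720, 22680, 65206]
[period 2]
Births: 22680 × 0.467 = 10592
Group 2: 17746 × 0.968 = 17178
Group 3: 38720 × 0.945 = 36590
Group 4: 22680 × 0.947 + 65206 × 0.487 = 21478 + 31755 = 53233
End of period: [10592, 17178, 36590, 53233]
Dependents (band 0–14 + band 45+) = 10592 + 53233 = 63825; working-age = 53768; ratio = 63825/53768 × 100 = 118.7

118.7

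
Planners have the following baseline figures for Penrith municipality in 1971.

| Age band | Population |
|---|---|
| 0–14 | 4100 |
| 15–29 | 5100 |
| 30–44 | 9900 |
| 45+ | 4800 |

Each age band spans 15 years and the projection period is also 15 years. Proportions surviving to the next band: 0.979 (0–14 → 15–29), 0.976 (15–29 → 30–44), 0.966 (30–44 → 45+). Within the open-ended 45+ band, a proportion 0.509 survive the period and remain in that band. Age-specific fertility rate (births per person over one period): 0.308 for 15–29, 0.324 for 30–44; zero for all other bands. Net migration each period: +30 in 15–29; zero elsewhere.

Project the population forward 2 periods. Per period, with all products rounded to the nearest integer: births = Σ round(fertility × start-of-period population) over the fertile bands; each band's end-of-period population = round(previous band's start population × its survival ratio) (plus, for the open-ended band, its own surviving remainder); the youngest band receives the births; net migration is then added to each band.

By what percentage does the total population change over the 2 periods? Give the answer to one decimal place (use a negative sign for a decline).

-6.1

(Bands numbered youngest = 1 to oldest = 4.)
[period 1]
Births: 5100 * 0.308 = 1571 ; 9900 * 0.324 = 3208 — total 4779
Band 2: 4100 * 0.979 = 4014
Band 3: 5100 * 0.976 = 4978
Band 4: 9900 * 0.966 + 4800 * 0.509 = 9563 + 2443 = 12006
Net migration: Band 2 + 30 → 4044
→ [4779, 4044, 4978, 12006]
[period 2]
Births: 4044 * 0.308 = 1246 ; 4978 * 0.324 = 1613 — total 2859
Band 2: 4779 * 0.979 = 4679
Band 3: 4044 * 0.976 = 3947
Band 4: 4978 * 0.966 + 12006 * 0.509 = 4809 + 6111 = 10920
Net migration: Band 2 + 30 → 4709
→ [2859, 4709, 3947, 10920]
Total: 23900 → 22435; change = -1465; percentage change = -6.1%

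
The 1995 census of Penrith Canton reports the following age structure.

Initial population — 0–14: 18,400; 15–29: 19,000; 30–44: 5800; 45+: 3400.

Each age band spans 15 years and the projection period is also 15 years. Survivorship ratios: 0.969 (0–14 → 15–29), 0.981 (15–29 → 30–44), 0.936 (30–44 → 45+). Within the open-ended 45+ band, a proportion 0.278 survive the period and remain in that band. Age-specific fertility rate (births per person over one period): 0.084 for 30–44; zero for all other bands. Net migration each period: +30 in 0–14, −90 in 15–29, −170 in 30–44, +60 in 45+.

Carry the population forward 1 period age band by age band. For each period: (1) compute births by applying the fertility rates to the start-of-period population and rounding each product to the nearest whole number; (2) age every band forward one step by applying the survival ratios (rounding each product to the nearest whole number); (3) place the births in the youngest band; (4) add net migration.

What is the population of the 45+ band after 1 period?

6434

— Period 1 —
Births: 5800 * 0.084 = 487
15–29: 18400 * 0.969 = 17830
30–44: 19000 * 0.981 = 18639
45+: 5800 * 0.936 + 3400 * 0.278 = 5429 + 945 = 6374
Net migration: 0–14 + 30 → 517; 15–29 − 90 → 17740; 30–44 − 170 → 18469; 45+ + 60 → 6434
Population now: 0–14=517, 15–29=17740, 30–44=18469, 45+=6434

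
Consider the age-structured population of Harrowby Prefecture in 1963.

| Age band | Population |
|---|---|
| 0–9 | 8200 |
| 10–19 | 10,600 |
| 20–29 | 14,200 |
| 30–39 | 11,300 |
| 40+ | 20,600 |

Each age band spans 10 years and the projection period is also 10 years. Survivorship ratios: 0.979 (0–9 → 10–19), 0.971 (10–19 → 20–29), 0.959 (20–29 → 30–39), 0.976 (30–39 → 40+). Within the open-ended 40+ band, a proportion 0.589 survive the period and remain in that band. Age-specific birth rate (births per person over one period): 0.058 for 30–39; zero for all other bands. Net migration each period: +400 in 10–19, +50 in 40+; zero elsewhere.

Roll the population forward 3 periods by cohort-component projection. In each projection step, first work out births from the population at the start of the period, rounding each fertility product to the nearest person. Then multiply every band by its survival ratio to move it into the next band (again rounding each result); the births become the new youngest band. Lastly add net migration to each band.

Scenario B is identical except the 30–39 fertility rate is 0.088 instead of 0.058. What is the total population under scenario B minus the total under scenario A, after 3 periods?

Let group 1 be 0–9 through group 5 = 40+.
After projecting period 1:
Births: 11300 × 0.058 = 655
Group 2: 8200 × 0.979 = 8028
Group 3: 10600 × 0.971 = 10293
Group 4: 14200 × 0.959 = 13618
Group 5: 11300 × 0.976 + 20600 × 0.589 = 11029 + 12133 = 23162
Net migration: Group 2 + 400 → 8428; Group 5 + 50 → 23212
→ [655, 8428, 10293, 13618, 23212]
After projecting period 2:
Births: 13618 × 0.058 = 790
Group 2: 655 × 0.979 = 641
Group 3: 8428 × 0.971 = 8184
Group 4: 10293 × 0.959 = 9871
Group 5: 13618 × 0.976 + 23212 × 0.589 = 13291 + 13672 = 26963
Net migration: Group 2 + 400 → 1041; Group 5 + 50 → 27013
→ [790, 1041, 8184, 9871, 27013]
After projecting period 3:
Births: 9871 × 0.058 = 573
Group 2: 790 × 0.979 = 773
Group 3: 1041 × 0.971 = 1011
Group 4: 8184 × 0.959 = 7848
Group 5: 9871 × 0.976 + 27013 × 0.589 = 9634 + 15911 = 25545
Net migration: Group 2 + 400 → 1173; Group 5 + 50 → 25595
→ [573, 1173, 1011, 7848, 25595]
Scenario A total after 3 periods: 36200
Scenario B projection —
After projecting period 1:
Births: 11300 × 0.088 = 994
Group 2: 8200 × 0.979 = 8028
Group 3: 10600 × 0.971 = 10293
Group 4: 14200 × 0.959 = 13618
Group 5: 11300 × 0.976 + 20600 × 0.589 = 11029 + 12133 = 23162
Net migration: Group 2 + 400 → 8428; Group 5 + 50 → 23212
→ [994, 8428, 10293, 13618, 23212]
After projecting period 2:
Births: 13618 × 0.088 = 1198
Group 2: 994 × 0.979 = 973
Group 3: 8428 × 0.971 = 8184
Group 4: 10293 × 0.959 = 9871
Group 5: 13618 × 0.976 + 23212 × 0.589 = 13291 + 13672 = 26963
Net migration: Group 2 + 400 → 1373; Group 5 + 50 → 27013
→ [1198, 1373, 8184, 9871, 27013]
After projecting period 3:
Births: 9871 × 0.088 = 869
Group 2: 1198 × 0.979 = 1173
Group 3: 1373 × 0.971 = 1333
Group 4: 8184 × 0.959 = 7848
Group 5: 9871 × 0.976 + 27013 × 0.589 = 9634 + 15911 = 25545
Net migration: Group 2 + 400 → 1573; Group 5 + 50 → 25595
→ [869, 1573, 1333, 7848, 25595]
Scenario B total after 3 periods: 37218
Difference B − A = 37218 − 36200 = 1018

1018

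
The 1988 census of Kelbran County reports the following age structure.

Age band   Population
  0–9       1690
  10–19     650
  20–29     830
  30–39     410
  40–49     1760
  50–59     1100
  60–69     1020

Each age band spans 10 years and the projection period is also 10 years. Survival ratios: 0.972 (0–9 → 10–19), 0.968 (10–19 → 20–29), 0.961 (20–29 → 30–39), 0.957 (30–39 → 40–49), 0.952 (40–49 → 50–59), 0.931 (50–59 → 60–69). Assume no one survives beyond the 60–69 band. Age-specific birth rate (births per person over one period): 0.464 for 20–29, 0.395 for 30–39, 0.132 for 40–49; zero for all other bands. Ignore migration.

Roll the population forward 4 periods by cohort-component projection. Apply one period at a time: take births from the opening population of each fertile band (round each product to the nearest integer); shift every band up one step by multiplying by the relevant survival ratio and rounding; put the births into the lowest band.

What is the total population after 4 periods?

6081

Call the groups 1 to 7, youngest first.
Period 1.
Births: 830 * 0.464 = 385  |  410 * 0.395 = 162  |  1760 * 0.132 = 232 → 779
Group 2: 1690 * 0.972 = 1643
Group 3: 650 * 0.968 = 629
Group 4: 830 * 0.961 = 798
Group 5: 410 * 0.957 = 392
Group 6: 1760 * 0.952 = 1676
Group 7: 1100 * 0.931 = 1024
Giving 779 / 1643 / 629 / 798 / 392 / 1676 / 1024.
Period 2.
Births: 629 * 0.464 = 292  |  798 * 0.395 = 315  |  392 * 0.132 = 52 → 659
Group 2: 779 * 0.972 = 757
Group 3: 1643 * 0.968 = 1590
Group 4: 629 * 0.961 = 604
Group 5: 798 * 0.957 = 764
Group 6: 392 * 0.952 = 373
Group 7: 1676 * 0.931 = 1560
Giving 659 / 757 / 1590 / 604 / 764 / 373 / 1560.
Period 3.
Births: 1590 * 0.464 = 738  |  604 * 0.395 = 239  |  764 * 0.132 = 101 → 1078
Group 2: 659 * 0.972 = 641
Group 3: 757 * 0.968 = 733
Group 4: 1590 * 0.961 = 1528
Group 5: 604 * 0.957 = 578
Group 6: 764 * 0.952 = 727
Group 7: 373 * 0.931 = 347
Giving 1078 / 641 / 733 / 1528 / 578 / 727 / 347.
Period 4.
Births: 733 * 0.464 = 340  |  1528 * 0.395 = 604  |  578 * 0.132 = 76 → 1020
Group 2: 1078 * 0.972 = 1048
Group 3: 641 * 0.968 = 620
Group 4: 733 * 0.961 = 704
Group 5: 1528 * 0.957 = 1462
Group 6: 578 * 0.952 = 550
Group 7: 727 * 0.931 = 677
Giving 1020 / 1048 / 620 / 704 / 1462 / 550 / 677.
Total after period 4: 1020 + 1048 + 620 + 704 + 1462 + 550 + 677 = 6081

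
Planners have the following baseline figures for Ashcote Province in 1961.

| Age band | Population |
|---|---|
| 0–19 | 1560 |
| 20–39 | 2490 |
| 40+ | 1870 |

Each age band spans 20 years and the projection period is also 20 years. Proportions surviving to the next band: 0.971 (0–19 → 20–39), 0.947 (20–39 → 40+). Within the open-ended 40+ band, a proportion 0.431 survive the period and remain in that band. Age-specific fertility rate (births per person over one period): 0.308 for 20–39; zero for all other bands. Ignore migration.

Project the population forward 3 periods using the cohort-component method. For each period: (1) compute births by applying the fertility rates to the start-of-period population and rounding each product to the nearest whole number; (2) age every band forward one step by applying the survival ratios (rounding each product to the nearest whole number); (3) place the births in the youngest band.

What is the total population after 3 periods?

Period 1.
Births: 2490 × 0.308 = 767
20–39: 1560 × 0.971 = 1515
40+: 2490 × 0.947 + 1870 × 0.431 = 2358 + 806 = 3164
Population now: 0–19=767, 20–39=1515, 40+=3164
Period 2.
Births: 1515 × 0.308 = 467
20–39: 767 × 0.971 = 745
40+: 1515 × 0.947 + 3164 × 0.431 = 1435 + 1364 = 2799
Population now: 0–19=467, 20–39=745, 40+=2799
Period 3.
Births: 745 × 0.308 = 229
20–39: 467 × 0.971 = 453
40+: 745 × 0.947 + 2799 × 0.431 = 706 + 1206 = 1912
Population now: 0–19=229, 20–39=453, 40+=1912
Total after period 3: 229 + 453 + 1912 = 2594

2594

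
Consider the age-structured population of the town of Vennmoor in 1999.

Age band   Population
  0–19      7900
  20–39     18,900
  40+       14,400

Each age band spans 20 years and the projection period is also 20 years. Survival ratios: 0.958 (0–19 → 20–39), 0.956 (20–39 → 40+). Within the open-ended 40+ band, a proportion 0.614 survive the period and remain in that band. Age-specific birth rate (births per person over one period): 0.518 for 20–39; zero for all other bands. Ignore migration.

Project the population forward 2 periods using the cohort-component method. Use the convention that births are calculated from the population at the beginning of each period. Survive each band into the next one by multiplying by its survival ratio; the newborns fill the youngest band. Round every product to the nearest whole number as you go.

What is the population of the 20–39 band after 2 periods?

(Bands numbered youngest = 1 to oldest = 3.)
[period 1]
Births: 18900 × 0.518 = 9790
Band 2: 7900 × 0.958 = 7568
Band 3: 18900 × 0.956 + 14400 × 0.614 = 18068 + 8842 = 26910
Giving 9790 / 7568 / 26910.
[period 2]
Births: 7568 × 0.518 = 3920
Band 2: 9790 × 0.958 = 9379
Band 3: 7568 × 0.956 + 26910 × 0.614 = 7235 + 16523 = 23758
Giving 3920 / 9379 / 23758.

9379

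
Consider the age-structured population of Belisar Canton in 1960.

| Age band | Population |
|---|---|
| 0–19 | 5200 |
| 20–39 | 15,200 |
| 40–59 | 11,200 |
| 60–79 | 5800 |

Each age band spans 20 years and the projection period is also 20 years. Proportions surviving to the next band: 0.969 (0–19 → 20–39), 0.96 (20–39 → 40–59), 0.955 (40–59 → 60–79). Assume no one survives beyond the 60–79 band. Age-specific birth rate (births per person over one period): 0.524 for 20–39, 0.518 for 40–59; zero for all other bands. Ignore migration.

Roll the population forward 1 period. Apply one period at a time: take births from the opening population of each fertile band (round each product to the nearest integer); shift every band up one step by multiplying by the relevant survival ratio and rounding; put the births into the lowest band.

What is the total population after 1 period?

— Period 1 —
Births: 15200 × 0.524 = 7965  |  11200 × 0.518 = 5802 → total 13767
20–39: 5200 × 0.969 = 5039
40–59: 15200 × 0.96 = 14592
60–79: 11200 × 0.955 = 10696
→ [13767, 5039, 14592, 10696]
Total after period 1: 13767 + 5039 + 14592 + 10696 = 44094

44094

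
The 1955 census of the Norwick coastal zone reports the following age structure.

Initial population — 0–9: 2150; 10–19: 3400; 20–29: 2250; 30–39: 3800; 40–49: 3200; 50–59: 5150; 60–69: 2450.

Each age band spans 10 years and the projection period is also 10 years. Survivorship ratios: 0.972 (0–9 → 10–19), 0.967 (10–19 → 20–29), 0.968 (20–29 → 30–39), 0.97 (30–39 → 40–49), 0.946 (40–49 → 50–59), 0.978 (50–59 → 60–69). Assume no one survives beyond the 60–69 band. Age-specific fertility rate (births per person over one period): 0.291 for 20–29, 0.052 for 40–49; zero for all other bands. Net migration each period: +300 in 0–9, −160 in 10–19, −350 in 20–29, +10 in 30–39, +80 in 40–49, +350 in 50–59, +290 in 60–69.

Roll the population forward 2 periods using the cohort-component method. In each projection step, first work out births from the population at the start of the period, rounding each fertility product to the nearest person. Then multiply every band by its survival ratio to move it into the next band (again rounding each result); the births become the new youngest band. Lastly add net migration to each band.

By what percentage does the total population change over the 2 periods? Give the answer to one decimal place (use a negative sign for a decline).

-27.0

Period 1:
Births: 2250 × 0.291 = 655, 3200 × 0.052 = 166 — total 821
10–19: 2150 × 0.972 = 2090
20–29: 3400 × 0.967 = 3288
30–39: 2250 × 0.968 = 2178
40–49: 3800 × 0.97 = 3686
50–59: 3200 × 0.946 = 3027
60–69: 5150 × 0.978 = 5037
Net migration: 0–9 + 300 → 1121; 10–19 − 160 → 1930; 20–29 − 350 → 2938; 30–39 + 10 → 2188; 40–49 + 80 → 3766; 50–59 + 350 → 3377; 60–69 + 290 → 5327
→ [1121, 1930, 2938, 2188, 3766, 3377, 5327]
Period 2:
Births: 2938 × 0.291 = 855, 3766 × 0.052 = 196 — total 1051
10–19: 1121 × 0.972 = 1090
20–29: 1930 × 0.967 = 1866
30–39: 2938 × 0.968 = 2844
40–49: 2188 × 0.97 = 2122
50–59: 3766 × 0.946 = 3563
60–69: 3377 × 0.978 = 3303
Net migration: 0–9 + 300 → 1351; 10–19 − 160 → 930; 20–29 − 350 → 1516; 30–39 + 10 → 2854; 40–49 + 80 → 2202; 50–59 + 350 → 3913; 60–69 + 290 → 3593
→ [1351, 930, 1516, 2854, 2202, 3913, 3593]
Total: 22400 → 16359; change = -6041; percentage change = -27.0%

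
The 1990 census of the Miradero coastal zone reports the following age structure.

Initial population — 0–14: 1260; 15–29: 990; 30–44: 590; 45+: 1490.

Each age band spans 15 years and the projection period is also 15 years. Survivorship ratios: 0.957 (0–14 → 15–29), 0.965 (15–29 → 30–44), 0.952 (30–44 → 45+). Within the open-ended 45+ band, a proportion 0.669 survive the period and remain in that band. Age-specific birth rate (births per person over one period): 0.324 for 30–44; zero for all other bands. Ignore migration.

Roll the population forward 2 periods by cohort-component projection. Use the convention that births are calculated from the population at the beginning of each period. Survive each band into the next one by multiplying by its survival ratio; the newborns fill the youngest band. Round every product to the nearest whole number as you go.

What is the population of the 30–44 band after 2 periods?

[period 1]
Births: 590 × 0.324 = 191
15–29: 1260 × 0.957 = 1206
30–44: 990 × 0.965 = 955
45+: 590 × 0.952 + 1490 × 0.669 = 562 + 997 = 1559
End of period: [191, 1206, 955, 1559]
[period 2]
Births: 955 × 0.324 = 309
15–29: 191 × 0.957 = 183
30–44: 1206 × 0.965 = 1164
45+: 955 × 0.952 + 1559 × 0.669 = 909 + 1043 = 1952
End of period: [309, 183, 1164, 1952]

1164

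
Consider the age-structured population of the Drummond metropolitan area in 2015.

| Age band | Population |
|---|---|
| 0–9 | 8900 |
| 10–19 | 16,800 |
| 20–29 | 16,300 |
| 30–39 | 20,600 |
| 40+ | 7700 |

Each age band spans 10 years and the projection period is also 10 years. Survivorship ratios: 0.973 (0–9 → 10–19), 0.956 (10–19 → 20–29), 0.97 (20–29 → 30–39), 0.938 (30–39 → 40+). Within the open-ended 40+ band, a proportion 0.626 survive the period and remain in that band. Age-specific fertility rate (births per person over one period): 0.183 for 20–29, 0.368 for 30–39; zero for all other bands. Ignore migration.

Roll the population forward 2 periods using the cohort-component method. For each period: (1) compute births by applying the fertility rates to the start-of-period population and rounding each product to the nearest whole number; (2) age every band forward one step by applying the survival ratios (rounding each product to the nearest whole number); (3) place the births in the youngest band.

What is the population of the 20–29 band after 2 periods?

8279

Call the bands 1 to 5, youngest first.
Period 1.
Births: 16300 * 0.183 = 2983, 20600 * 0.368 = 7581 → total 10564
Band 2: 8900 * 0.973 = 8660
Band 3: 16800 * 0.956 = 16061
Band 4: 16300 * 0.97 = 15811
Band 5: 20600 * 0.938 + 7700 * 0.626 = 19323 + 4820 = 24143
End of period: [10564, 8660, 16061, 15811, 24143]
Period 2.
Births: 16061 * 0.183 = 2939, 15811 * 0.368 = 5818 → total 8757
Band 2: 10564 * 0.973 = 10279
Band 3: 8660 * 0.956 = 8279
Band 4: 16061 * 0.97 = 15579
Band 5: 15811 * 0.938 + 24143 * 0.626 = 14831 + 15114 = 29945
End of period: [8757, 10279, 8279, 15579, 29945]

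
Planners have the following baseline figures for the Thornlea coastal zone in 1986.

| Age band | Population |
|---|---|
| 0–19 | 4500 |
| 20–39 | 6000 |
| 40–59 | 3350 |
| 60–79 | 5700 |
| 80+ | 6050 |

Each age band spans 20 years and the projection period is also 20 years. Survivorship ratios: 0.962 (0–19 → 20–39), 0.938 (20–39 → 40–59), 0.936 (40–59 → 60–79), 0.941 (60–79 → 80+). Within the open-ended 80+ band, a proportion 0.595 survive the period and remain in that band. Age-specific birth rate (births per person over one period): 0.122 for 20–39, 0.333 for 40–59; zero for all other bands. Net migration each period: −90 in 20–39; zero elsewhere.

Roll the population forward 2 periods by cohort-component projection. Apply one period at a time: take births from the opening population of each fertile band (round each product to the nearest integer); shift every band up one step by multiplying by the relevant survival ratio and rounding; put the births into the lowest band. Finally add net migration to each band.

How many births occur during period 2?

— Period 1 —
Births: 6000 × 0.122 = 732  |  3350 × 0.333 = 1116 ⇒ total 1848
20–39: 4500 × 0.962 = 4329
40–59: 6000 × 0.938 = 5628
60–79: 3350 × 0.936 = 3136
80+: 5700 × 0.941 + 6050 × 0.595 = 5364 + 3600 = 8964
Net migration: 20–39 − 90 → 4239
End of period: [1848, 4239, 5628, 3136, 8964]
— Period 2 —
Births: 4239 × 0.122 = 517  |  5628 × 0.333 = 1874 ⇒ total 2391
20–39: 1848 × 0.962 = 1778
40–59: 4239 × 0.938 = 3976
60–79: 5628 × 0.936 = 5268
80+: 3136 × 0.941 + 8964 × 0.595 = 2951 + 5334 = 8285
Net migration: 20–39 − 90 → 1688
End of period: [2391, 1688, 3976, 5268, 8285]

2391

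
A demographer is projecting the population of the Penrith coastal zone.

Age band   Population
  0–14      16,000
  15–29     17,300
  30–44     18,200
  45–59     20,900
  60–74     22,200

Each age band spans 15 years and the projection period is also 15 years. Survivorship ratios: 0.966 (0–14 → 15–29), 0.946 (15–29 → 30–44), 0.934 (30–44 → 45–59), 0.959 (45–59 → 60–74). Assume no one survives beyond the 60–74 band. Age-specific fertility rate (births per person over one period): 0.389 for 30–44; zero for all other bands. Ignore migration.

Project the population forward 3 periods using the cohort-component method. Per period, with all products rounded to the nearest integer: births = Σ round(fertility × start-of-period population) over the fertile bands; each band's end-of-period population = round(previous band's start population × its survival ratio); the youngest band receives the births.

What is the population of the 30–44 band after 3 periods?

6470

(Bands numbered youngest = 1 to oldest = 5.)
— Period 1 —
Births: 18200 × 0.389 = 7080
Band 2: 16000 × 0.966 = 15456
Band 3: 17300 × 0.946 = 16366
Band 4: 18200 × 0.934 = 16999
Band 5: 20900 × 0.959 = 20043
End of period: [7080, 15456, 16366, 16999, 20043]
— Period 2 —
Births: 16366 × 0.389 = 6366
Band 2: 7080 × 0.966 = 6839
Band 3: 15456 × 0.946 = 14621
Band 4: 16366 × 0.934 = 15286
Band 5: 16999 × 0.959 = 16302
End of period: [6366, 6839, 14621, 15286, 16302]
— Period 3 —
Births: 14621 × 0.389 = 5688
Band 2: 6366 × 0.966 = 6150
Band 3: 6839 × 0.946 = 6470
Band 4: 14621 × 0.934 = 13656
Band 5: 15286 × 0.959 = 14659
End of period: [5688, 6150, 6470, 13656, 14659]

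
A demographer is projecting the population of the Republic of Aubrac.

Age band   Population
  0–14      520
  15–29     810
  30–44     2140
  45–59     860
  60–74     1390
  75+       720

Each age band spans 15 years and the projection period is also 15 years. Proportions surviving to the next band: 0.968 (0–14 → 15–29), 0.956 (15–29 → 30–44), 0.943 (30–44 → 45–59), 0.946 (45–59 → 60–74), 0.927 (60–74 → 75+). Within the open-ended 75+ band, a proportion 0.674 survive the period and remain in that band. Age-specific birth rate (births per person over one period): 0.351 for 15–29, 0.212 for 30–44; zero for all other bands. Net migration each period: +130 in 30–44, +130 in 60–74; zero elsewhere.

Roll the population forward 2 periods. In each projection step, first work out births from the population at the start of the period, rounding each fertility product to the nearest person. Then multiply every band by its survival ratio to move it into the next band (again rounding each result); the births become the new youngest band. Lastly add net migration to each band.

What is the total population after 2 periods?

6656

Numbering the groups 1..6 from youngest to oldest:
After projecting period 1:
Births: 810 * 0.351 = 284 ; 2140 * 0.212 = 454 ⇒ total 738
Group 2: 520 * 0.968 = 503
Group 3: 810 * 0.956 = 774
Group 4: 2140 * 0.943 = 2018
Group 5: 860 * 0.946 = 814
Group 6: 1390 * 0.927 + 720 * 0.674 = 1289 + 485 = 1774
Net migration: Group 3 + 130 → 904; Group 5 + 130 → 944
Giving 738 / 503 / 904 / 2018 / 944 / 1774.
After projecting period 2:
Births: 503 * 0.351 = 177 ; 904 * 0.212 = 192 ⇒ total 369
Group 2: 738 * 0.968 = 714
Group 3: 503 * 0.956 = 481
Group 4: 904 * 0.943 = 852
Group 5: 2018 * 0.946 = 1909
Group 6: 944 * 0.927 + 1774 * 0.674 = 875 + 1196 = 2071
Net migration: Group 3 + 130 → 611; Group 5 + 130 → 2039
Giving 369 / 714 / 611 / 852 / 2039 / 2071.
Total after period 2: 369 + 714 + 611 + 852 + 2039 + 2071 = 6656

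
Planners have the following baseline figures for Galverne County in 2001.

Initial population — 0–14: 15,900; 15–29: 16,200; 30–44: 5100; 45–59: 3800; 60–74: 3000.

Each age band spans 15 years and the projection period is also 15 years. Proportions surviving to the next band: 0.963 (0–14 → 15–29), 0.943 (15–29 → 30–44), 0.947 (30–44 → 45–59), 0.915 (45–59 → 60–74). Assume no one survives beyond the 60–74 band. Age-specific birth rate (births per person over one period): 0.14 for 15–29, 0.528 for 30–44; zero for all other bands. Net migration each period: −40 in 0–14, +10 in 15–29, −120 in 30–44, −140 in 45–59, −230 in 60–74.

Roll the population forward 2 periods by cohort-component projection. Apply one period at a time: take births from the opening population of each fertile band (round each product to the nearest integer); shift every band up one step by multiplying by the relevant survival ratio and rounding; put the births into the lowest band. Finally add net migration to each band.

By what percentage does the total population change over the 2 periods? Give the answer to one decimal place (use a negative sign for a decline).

Numbering the bands 1..5 from youngest to oldest:
— Period 1 —
Births: 16200 * 0.14 = 2268  |  5100 * 0.528 = 2693 → 4961
Band 2: 15900 * 0.963 = 15312
Band 3: 16200 * 0.943 = 15277
Band 4: 5100 * 0.947 = 4830
Band 5: 3800 * 0.915 = 3477
Net migration: Band 1 − 40 → 4921; Band 2 + 10 → 15322; Band 3 − 120 → 15157; Band 4 − 140 → 4690; Band 5 − 230 → 3247
→ [4921, 15322, 15157, 4690, 3247]
— Period 2 —
Births: 15322 * 0.14 = 2145  |  15157 * 0.528 = 8003 → 10148
Band 2: 4921 * 0.963 = 4739
Band 3: 15322 * 0.943 = 14449
Band 4: 15157 * 0.947 = 14354
Band 5: 4690 * 0.915 = 4291
Net migration: Band 1 − 40 → 10108; Band 2 + 10 → 4749; Band 3 − 120 → 14329; Band 4 − 140 → 14214; Band 5 − 230 → 4061
→ [10108, 4749, 14329, 14214, 4061]
Total: 44000 → 47461; change = 3461; percentage change = 7.9%

7.9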